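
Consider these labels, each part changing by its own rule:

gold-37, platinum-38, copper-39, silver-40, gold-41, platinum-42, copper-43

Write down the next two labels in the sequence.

silver-44, gold-45

For the metal, repeats gold → platinum → copper → silver: gold, platinum, copper, silver, gold, platinum, copper → silver → gold.
Second component goes 37, 38, 39, 40, 41, 42, 43 → 44 → 45 (+1 each step).
Putting the parts together: silver-44 and then gold-45.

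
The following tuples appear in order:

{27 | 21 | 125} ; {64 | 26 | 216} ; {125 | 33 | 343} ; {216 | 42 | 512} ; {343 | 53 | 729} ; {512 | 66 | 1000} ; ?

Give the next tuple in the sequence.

{729 | 81 | 1331}

For the first coordinate, perfect cubes: 3³, 4³, 5³, …: 27, 64, 125, 216, 343, 512 → 729.
For the second coordinate, differences are 5, 7, 9, … (increasing by 2 each time): 21, 26, 33, 42, 53, 66 → 81.
Third coordinate goes 125, 216, 343, 512, 729, 1000 → 1331 (perfect cubes: 5³, 6³, 7³, …).
Putting it together: {729 | 81 | 1331}.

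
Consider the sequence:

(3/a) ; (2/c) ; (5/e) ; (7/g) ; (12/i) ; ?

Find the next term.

First slot goes 3, 2, 5, 7, 12 → 19 (each term is the sum of the two before it).
Letter: a, c, e, g, i → k (letters move forward 2 places in the alphabet).
Combining the parts gives (19/k).

(19/k)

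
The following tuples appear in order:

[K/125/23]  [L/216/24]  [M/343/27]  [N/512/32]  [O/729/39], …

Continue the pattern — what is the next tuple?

[P/1000/48]

Letter: K, L, M, N, O → P (letters move forward 1 place in the alphabet).
Second value: 125, 216, 343, 512, 729 → 1000 (perfect cubes: 5³, 6³, 7³, …).
Third value goes 23, 24, 27, 32, 39 → 48 (differences are 1, 3, 5, … (increasing by 2 each time)).
Combining the parts gives [P/1000/48].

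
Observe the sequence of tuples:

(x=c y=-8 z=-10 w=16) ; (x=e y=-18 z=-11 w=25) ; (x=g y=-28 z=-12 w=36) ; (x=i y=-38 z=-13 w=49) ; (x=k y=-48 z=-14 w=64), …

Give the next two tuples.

(x=m y=-58 z=-15 w=81), (x=o y=-68 z=-16 w=100)

X: letters move forward 2 places in the alphabet; c, e, g, i, k → m → o.
Y: −10 each step, so -8, -18, -28, -38, -48 → -58 → -68.
Z: -10, -11, -12, -13, -14 → -15 → -16 (−1 each step).
W goes 16, 25, 36, 49, 64 → 81 → 100 (perfect squares: 4², 5², 6², …).
So the next two tuples are (x=m y=-58 z=-15 w=81) and (x=o y=-68 z=-16 w=100).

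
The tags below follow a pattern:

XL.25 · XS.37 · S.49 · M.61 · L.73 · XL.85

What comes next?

For the size, repeats XL → XS → S → M → L: XL, XS, S, M, L, XL → XS.
Second component: +12 each step, so 25, 37, 49, 61, 73, 85 → 97.
Putting it together: XS.97.

XS.97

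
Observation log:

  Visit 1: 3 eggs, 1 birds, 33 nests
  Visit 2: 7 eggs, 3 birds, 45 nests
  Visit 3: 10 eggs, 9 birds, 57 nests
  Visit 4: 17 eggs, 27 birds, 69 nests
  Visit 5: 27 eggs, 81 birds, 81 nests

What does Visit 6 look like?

44 eggs, 243 birds, 93 nests

Eggs — each term is the sum of the two before it: 3, 7, 10, 17, 27 → 44.
Birds: 1, 3, 9, 27, 81 → 243 (×3 each step).
Nests goes 33, 45, 57, 69, 81 → 93 (+12 each step).
Putting it together: 44 eggs, 243 birds, 93 nests.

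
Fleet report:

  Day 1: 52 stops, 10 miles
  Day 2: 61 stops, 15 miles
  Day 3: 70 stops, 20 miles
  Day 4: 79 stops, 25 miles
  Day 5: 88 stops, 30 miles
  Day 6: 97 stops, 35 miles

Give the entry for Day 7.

106 stops, 40 miles

Stops — +9 each step: 52, 61, 70, 79, 88, 97 → 106.
Miles: +5 each step; 10, 15, 20, 25, 30, 35 → 40.
Putting it together: 106 stops, 40 miles.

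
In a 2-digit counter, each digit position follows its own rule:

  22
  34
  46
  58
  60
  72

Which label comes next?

First digit — +1 each step, mod 10: 2, 3, 4, 5, 6, 7 → 8.
Second digit goes 2, 4, 6, 8, 0, 2 → 4 (+2 each step, mod 10).
Putting it together: 84.

84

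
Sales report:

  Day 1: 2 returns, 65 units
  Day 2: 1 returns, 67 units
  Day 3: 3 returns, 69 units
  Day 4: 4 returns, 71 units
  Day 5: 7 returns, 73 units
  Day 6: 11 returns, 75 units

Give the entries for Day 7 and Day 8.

Returns: each term is the sum of the two before it; 2, 1, 3, 4, 7, 11 → 18 → 29.
Units: +2 each step; 65, 67, 69, 71, 73, 75 → 77 → 79.
So the next two rows are 18 returns, 77 units and 29 returns, 79 units.

18 returns, 77 units; 29 returns, 79 units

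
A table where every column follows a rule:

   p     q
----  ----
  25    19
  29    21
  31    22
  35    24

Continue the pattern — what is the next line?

37  25

Column p: alternating steps +4, +2, +4, +2, …; 25, 29, 31, 35 → 37.
Column q: 19, 21, 22, 24 → 25 (alternating steps +2, +1, +2, +1, …).
Putting it together: 37  25.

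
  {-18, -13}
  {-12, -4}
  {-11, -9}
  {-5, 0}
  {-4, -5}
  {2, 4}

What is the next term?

First slot — alternating steps +6, +1, +6, +1, …: -18, -12, -11, -5, -4, 2 → 3.
Second slot: alternating steps +9, −5, +9, −5, …; -13, -4, -9, 0, -5, 4 → -1.
So the next term is {3, -1}.

{3, -1}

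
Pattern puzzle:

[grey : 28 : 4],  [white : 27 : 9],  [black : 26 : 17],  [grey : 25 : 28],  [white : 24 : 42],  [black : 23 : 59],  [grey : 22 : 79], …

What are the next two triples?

Shade: grey, white, black, grey, white, black, grey → white → black (repeats grey → white → black).
Second slot — −1 each step: 28, 27, 26, 25, 24, 23, 22 → 21 → 20.
Third slot goes 4, 9, 17, 28, 42, 59, 79 → 102 → 128 (differences are 5, 8, 11, … (increasing by 3 each time)).
Putting the parts together: [white : 21 : 102] and then [black : 20 : 128].

[white : 21 : 102], [black : 20 : 128]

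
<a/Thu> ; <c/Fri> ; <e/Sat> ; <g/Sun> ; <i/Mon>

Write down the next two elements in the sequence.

Letter: letters move forward 2 places in the alphabet; a, c, e, g, i → k → m.
Day: runs through the weekdays Mon→Sun, so Thu, Fri, Sat, Sun, Mon → Tue → Wed.
Putting the parts together: <k/Tue> and then <m/Wed>.

<k/Tue>, <m/Wed>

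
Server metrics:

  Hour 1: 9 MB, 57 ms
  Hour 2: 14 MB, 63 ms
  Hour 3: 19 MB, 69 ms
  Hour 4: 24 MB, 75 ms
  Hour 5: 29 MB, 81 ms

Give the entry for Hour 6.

34 MB, 87 ms

MB: +5 each step; 9, 14, 19, 24, 29 → 34.
Ms goes 57, 63, 69, 75, 81 → 87 (+6 each step).
Putting it together: 34 MB, 87 ms.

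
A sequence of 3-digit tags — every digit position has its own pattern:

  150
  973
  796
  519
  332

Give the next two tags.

First digit — −2 each step, mod 10: 1, 9, 7, 5, 3 → 1 → 9.
Second digit: 5, 7, 9, 1, 3 → 5 → 7 (+2 each step, mod 10).
Third digit — +3 each step, mod 10: 0, 3, 6, 9, 2 → 5 → 8.
Putting the parts together: 155 and then 978.

155 then 978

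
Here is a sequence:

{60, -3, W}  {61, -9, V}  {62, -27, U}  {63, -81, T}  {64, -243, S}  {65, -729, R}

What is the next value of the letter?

Q

For the letter, letters move back 1 place in the alphabet: W, V, U, T, S, R → Q.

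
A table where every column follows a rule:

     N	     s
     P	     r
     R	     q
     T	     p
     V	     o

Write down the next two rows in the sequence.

X  n; Z  m

First letter goes N, P, R, T, V → X → Z (letters move forward 2 places in the alphabet).
Second letter goes s, r, q, p, o → n → m (letters move back 1 place in the alphabet).
Putting the parts together: X  n and then Z  m.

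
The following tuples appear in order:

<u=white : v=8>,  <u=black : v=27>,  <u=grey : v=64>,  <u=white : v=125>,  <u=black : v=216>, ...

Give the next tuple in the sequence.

U goes white, black, grey, white, black → grey (repeats white → black → grey).
V: perfect cubes: 2³, 3³, 4³, …; 8, 27, 64, 125, 216 → 343.
So the next tuple is <u=grey : v=343>.

<u=grey : v=343>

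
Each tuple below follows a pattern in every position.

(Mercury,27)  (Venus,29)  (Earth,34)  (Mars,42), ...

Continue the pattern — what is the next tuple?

(Jupiter,53)

Planet goes Mercury, Venus, Earth, Mars → Jupiter (runs through the planets Mercury→Neptune).
Second entry: differences are 2, 5, 8, … (increasing by 3 each time), so 27, 29, 34, 42 → 53.
Combining the parts gives (Jupiter,53).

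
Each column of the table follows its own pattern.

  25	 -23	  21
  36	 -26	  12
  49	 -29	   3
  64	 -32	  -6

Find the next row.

81  -35  -15

First component: perfect squares: 5², 6², 7², …, so 25, 36, 49, 64 → 81.
Second component goes -23, -26, -29, -32 → -35 (−3 each step).
Third component goes 21, 12, 3, -6 → -15 (−9 each step).
Putting it together: 81  -35  -15.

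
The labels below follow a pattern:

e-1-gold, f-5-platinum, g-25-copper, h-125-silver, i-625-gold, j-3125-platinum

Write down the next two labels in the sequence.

k-15625-copper, l-78125-silver

Letter goes e, f, g, h, i, j → k → l (letters move forward 1 place in the alphabet).
Second component: 1, 5, 25, 125, 625, 3125 → 15625 → 78125 (×5 each step).
Metal: repeats gold → platinum → copper → silver; gold, platinum, copper, silver, gold, platinum → copper → silver.
So the next two labels are k-15625-copper and l-78125-silver.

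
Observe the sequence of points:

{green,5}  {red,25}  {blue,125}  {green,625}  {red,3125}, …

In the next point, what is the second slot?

15625

Second slot: 5, 25, 125, 625, 3125 → 15625 (×5 each step).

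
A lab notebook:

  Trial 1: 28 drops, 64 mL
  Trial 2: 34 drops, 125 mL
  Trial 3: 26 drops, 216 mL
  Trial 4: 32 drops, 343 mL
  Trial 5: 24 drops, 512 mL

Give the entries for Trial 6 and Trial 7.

For the drops, alternating steps +6, −8, +6, −8, …: 28, 34, 26, 32, 24 → 30 → 22.
ML goes 64, 125, 216, 343, 512 → 729 → 1000 (perfect cubes: 4³, 5³, 6³, …).
Putting the parts together: 30 drops, 729 mL and then 22 drops, 1000 mL.

30 drops, 729 mL; 22 drops, 1000 mL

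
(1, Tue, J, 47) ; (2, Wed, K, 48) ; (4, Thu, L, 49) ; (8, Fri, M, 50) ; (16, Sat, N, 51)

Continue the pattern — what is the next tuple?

First part: ×2 each step; 1, 2, 4, 8, 16 → 32.
Day: Tue, Wed, Thu, Fri, Sat → Sun (runs through the weekdays Mon→Sun).
For the letter, letters move forward 1 place in the alphabet: J, K, L, M, N → O.
Fourth part: +1 each step, so 47, 48, 49, 50, 51 → 52.
Putting it together: (32, Sun, O, 52).

(32, Sun, O, 52)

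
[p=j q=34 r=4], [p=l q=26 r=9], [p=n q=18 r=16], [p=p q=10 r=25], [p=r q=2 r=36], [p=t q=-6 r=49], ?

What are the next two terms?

[p=v q=-14 r=64], [p=x q=-22 r=81]

P: j, l, n, p, r, t → v → x (letters move forward 2 places in the alphabet).
Q — −8 each step: 34, 26, 18, 10, 2, -6 → -14 → -22.
R goes 4, 9, 16, 25, 36, 49 → 64 → 81 (perfect squares: 2², 3², 4², …).
Putting the parts together: [p=v q=-14 r=64] and then [p=x q=-22 r=81].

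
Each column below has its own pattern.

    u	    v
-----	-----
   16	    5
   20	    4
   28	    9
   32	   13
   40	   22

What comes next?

For the column u, alternating steps +4, +8, +4, +8, …: 16, 20, 28, 32, 40 → 44.
Column v: each term is the sum of the two before it, so 5, 4, 9, 13, 22 → 35.
So the next line is 44  35.

44  35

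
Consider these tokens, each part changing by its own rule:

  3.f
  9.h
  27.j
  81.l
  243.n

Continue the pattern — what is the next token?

729.p

First component goes 3, 9, 27, 81, 243 → 729 (×3 each step).
Letter: letters move forward 2 places in the alphabet; f, h, j, l, n → p.
Putting it together: 729.p.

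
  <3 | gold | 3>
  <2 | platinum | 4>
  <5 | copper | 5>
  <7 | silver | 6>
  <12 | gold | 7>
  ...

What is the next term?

<19 | platinum | 8>

First coordinate goes 3, 2, 5, 7, 12 → 19 (each term is the sum of the two before it).
Metal goes gold, platinum, copper, silver, gold → platinum (repeats gold → platinum → copper → silver).
Third coordinate: +1 each step, so 3, 4, 5, 6, 7 → 8.
Combining the parts gives <19 | platinum | 8>.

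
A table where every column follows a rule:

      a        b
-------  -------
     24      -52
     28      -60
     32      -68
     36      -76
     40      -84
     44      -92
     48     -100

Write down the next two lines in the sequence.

52  -108; 56  -116

Column a: +4 each step, so 24, 28, 32, 36, 40, 44, 48 → 52 → 56.
Column b: −8 each step, so -52, -60, -68, -76, -84, -92, -100 → -108 → -116.
So the next two lines are 52  -108 and 56  -116.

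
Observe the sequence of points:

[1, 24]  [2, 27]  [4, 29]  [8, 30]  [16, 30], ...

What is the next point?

For the first part, ×2 each step: 1, 2, 4, 8, 16 → 32.
Second part — differences are 3, 2, 1, … (decreasing by 1 each time): 24, 27, 29, 30, 30 → 29.
Combining the parts gives [32, 29].

[32, 29]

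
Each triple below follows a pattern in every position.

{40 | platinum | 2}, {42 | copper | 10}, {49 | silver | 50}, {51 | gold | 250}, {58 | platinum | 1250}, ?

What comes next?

For the first value, alternating steps +2, +7, +2, +7, …: 40, 42, 49, 51, 58 → 60.
Metal — repeats platinum → copper → silver → gold: platinum, copper, silver, gold, platinum → copper.
Third value goes 2, 10, 50, 250, 1250 → 6250 (×5 each step).
Combining the parts gives {60 | copper | 6250}.

{60 | copper | 6250}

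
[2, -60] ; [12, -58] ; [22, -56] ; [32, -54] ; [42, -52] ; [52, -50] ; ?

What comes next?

[62, -48]

First entry — +10 each step: 2, 12, 22, 32, 42, 52 → 62.
Second entry: -60, -58, -56, -54, -52, -50 → -48 (+2 each step).
So the next term is [62, -48].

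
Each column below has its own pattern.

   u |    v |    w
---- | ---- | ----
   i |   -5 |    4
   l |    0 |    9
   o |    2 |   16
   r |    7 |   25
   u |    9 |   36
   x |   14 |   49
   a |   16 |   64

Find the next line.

d  21  81

Column u goes i, l, o, r, u, x, a → d (letters move forward 3 places in the alphabet, wrapping Z→A).
Column v: -5, 0, 2, 7, 9, 14, 16 → 21 (alternating steps +5, +2, +5, +2, …).
Column w: 4, 9, 16, 25, 36, 49, 64 → 81 (perfect squares: 2², 3², 4², …).
So the next line is d  21  81.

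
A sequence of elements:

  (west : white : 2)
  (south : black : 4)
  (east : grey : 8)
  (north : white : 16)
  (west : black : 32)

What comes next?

Direction: repeats west → south → east → north; west, south, east, north, west → south.
Shade — repeats white → black → grey: white, black, grey, white, black → grey.
Third value: ×2 each step, so 2, 4, 8, 16, 32 → 64.
So the next element is (south : grey : 64).

(south : grey : 64)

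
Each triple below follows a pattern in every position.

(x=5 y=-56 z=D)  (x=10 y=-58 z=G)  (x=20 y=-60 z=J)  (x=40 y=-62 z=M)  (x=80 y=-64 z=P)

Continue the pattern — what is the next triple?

(x=160 y=-66 z=S)

X: 5, 10, 20, 40, 80 → 160 (×2 each step).
Y: −2 each step; -56, -58, -60, -62, -64 → -66.
Z: D, G, J, M, P → S (letters move forward 3 places in the alphabet).
So the next triple is (x=160 y=-66 z=S).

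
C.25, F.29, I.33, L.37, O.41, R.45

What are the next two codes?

U.49, X.53

Letter: letters move forward 3 places in the alphabet, so C, F, I, L, O, R → U → X.
Second component: +4 each step; 25, 29, 33, 37, 41, 45 → 49 → 53.
Putting the parts together: U.49 and then X.53.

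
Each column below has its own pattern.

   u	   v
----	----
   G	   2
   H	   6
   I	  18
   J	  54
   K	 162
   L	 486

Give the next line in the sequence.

Column u: letters move forward 1 place in the alphabet, so G, H, I, J, K, L → M.
For the column v, ×3 each step: 2, 6, 18, 54, 162, 486 → 1458.
So the next line is M  1458.

M  1458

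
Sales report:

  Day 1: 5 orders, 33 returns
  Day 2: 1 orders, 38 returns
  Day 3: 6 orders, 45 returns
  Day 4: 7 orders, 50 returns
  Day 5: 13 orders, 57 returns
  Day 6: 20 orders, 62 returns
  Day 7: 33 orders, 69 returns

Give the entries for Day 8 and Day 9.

Orders — each term is the sum of the two before it: 5, 1, 6, 7, 13, 20, 33 → 53 → 86.
Returns goes 33, 38, 45, 50, 57, 62, 69 → 74 → 81 (alternating steps +5, +7, +5, +7, …).
So the next two lines are 53 orders, 74 returns and 86 orders, 81 returns.

53 orders, 74 returns; 86 orders, 81 returns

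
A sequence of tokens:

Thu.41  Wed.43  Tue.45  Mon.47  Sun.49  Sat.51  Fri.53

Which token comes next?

Thu.55

Day: Thu, Wed, Tue, Mon, Sun, Sat, Fri → Thu (runs backward through the weekdays Mon→Sun).
Second component goes 41, 43, 45, 47, 49, 51, 53 → 55 (+2 each step).
Combining the parts gives Thu.55.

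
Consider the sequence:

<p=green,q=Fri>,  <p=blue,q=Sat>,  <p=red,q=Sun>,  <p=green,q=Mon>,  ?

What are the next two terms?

<p=blue,q=Tue>, <p=red,q=Wed>

For the p, repeats green → blue → red: green, blue, red, green → blue → red.
For the q, runs through the weekdays Mon→Sun: Fri, Sat, Sun, Mon → Tue → Wed.
So the next two terms are <p=blue,q=Tue> and <p=red,q=Wed>.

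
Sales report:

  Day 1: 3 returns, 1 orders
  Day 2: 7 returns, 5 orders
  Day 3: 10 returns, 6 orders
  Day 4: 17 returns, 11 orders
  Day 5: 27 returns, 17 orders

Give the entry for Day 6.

44 returns, 28 orders

Returns: each term is the sum of the two before it; 3, 7, 10, 17, 27 → 44.
Orders goes 1, 5, 6, 11, 17 → 28 (each term is the sum of the two before it).
Combining the parts gives 44 returns, 28 orders.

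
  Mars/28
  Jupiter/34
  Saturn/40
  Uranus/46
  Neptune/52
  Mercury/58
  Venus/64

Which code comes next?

For the planet, runs through the planets Mercury→Neptune: Mars, Jupiter, Saturn, Uranus, Neptune, Mercury, Venus → Earth.
Second component goes 28, 34, 40, 46, 52, 58, 64 → 70 (+6 each step).
Putting it together: Earth/70.

Earth/70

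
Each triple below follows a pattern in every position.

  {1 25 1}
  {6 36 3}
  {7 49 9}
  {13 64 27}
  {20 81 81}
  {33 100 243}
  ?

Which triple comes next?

First value — each term is the sum of the two before it: 1, 6, 7, 13, 20, 33 → 53.
Second value goes 25, 36, 49, 64, 81, 100 → 121 (perfect squares: 5², 6², 7², …).
For the third value, ×3 each step: 1, 3, 9, 27, 81, 243 → 729.
Putting it together: {53 121 729}.

{53 121 729}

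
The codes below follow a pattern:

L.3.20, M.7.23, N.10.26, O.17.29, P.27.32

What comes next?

Q.44.35

For the letter, letters move forward 1 place in the alphabet: L, M, N, O, P → Q.
Second component: 3, 7, 10, 17, 27 → 44 (each term is the sum of the two before it).
Third component goes 20, 23, 26, 29, 32 → 35 (+3 each step).
Putting it together: Q.44.35.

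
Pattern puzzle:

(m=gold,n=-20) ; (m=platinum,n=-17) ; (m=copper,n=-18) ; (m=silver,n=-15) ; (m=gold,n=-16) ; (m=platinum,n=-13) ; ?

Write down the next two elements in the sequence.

(m=copper,n=-14), (m=silver,n=-11)

M — repeats gold → platinum → copper → silver: gold, platinum, copper, silver, gold, platinum → copper → silver.
For the n, alternating steps +3, −1, +3, −1, …: -20, -17, -18, -15, -16, -13 → -14 → -11.
So the next two elements are (m=copper,n=-14) and (m=silver,n=-11).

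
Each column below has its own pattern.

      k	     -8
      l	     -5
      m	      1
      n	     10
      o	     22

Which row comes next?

p  37

For the letter, letters move forward 1 place in the alphabet: k, l, m, n, o → p.
Second component: differences are 3, 6, 9, … (increasing by 3 each time); -8, -5, 1, 10, 22 → 37.
So the next row is p  37.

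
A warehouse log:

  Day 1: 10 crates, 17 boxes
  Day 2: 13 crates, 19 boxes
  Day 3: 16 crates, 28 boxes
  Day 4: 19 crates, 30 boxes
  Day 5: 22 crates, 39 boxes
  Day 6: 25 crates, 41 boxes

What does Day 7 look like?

28 crates, 50 boxes

For the crates, +3 each step: 10, 13, 16, 19, 22, 25 → 28.
Boxes: 17, 19, 28, 30, 39, 41 → 50 (alternating steps +2, +9, +2, +9, …).
So the next row is 28 crates, 50 boxes.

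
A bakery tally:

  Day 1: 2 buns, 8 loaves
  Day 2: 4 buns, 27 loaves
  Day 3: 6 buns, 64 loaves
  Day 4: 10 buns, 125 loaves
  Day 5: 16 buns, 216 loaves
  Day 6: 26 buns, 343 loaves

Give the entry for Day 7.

42 buns, 512 loaves

Buns: each term is the sum of the two before it, so 2, 4, 6, 10, 16, 26 → 42.
For the loaves, perfect cubes: 2³, 3³, 4³, …: 8, 27, 64, 125, 216, 343 → 512.
Putting it together: 42 buns, 512 loaves.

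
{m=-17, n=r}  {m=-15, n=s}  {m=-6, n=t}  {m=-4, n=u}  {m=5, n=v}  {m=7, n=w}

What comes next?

For the m, alternating steps +2, +9, +2, +9, …: -17, -15, -6, -4, 5, 7 → 16.
N: letters move forward 1 place in the alphabet; r, s, t, u, v, w → x.
So the next element is {m=16, n=x}.

{m=16, n=x}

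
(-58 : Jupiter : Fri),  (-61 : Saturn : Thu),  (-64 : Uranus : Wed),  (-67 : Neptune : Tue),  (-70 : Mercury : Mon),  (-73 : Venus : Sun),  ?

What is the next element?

(-76 : Earth : Sat)

First value goes -58, -61, -64, -67, -70, -73 → -76 (−3 each step).
Planet: Jupiter, Saturn, Uranus, Neptune, Mercury, Venus → Earth (runs through the planets Mercury→Neptune).
Day: runs backward through the weekdays Mon→Sun, so Fri, Thu, Wed, Tue, Mon, Sun → Sat.
Putting it together: (-76 : Earth : Sat).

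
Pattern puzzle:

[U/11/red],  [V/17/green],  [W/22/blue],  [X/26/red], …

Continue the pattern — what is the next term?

[Y/29/green]

Letter: U, V, W, X → Y (letters move forward 1 place in the alphabet).
Second entry: differences are 6, 5, 4, … (decreasing by 1 each time); 11, 17, 22, 26 → 29.
Colour: red, green, blue, red → green (repeats red → green → blue).
So the next term is [Y/29/green].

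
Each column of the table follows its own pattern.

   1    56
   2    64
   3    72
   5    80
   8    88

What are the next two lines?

13  96; 21  104

First component goes 1, 2, 3, 5, 8 → 13 → 21 (each term is the sum of the two before it).
Second component: 56, 64, 72, 80, 88 → 96 → 104 (+8 each step).
So the next two lines are 13  96 and 21  104.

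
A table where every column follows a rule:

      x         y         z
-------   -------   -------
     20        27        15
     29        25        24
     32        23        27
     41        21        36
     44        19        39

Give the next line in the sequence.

53  17  48

Column x goes 20, 29, 32, 41, 44 → 53 (alternating steps +9, +3, +9, +3, …).
Column y: −2 each step, so 27, 25, 23, 21, 19 → 17.
Column z — always 5 less than the column x: 15, 24, 27, 36, 39 → 48.
Combining the parts gives 53  17  48.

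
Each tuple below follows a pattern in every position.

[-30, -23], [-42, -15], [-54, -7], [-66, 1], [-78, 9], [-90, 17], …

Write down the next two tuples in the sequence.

First entry goes -30, -42, -54, -66, -78, -90 → -102 → -114 (−12 each step).
Second entry — +8 each step: -23, -15, -7, 1, 9, 17 → 25 → 33.
So the next two tuples are [-102, 25] and [-114, 33].

[-102, 25], [-114, 33]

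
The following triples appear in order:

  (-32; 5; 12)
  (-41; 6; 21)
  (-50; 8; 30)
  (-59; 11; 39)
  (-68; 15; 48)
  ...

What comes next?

First coordinate: −9 each step, so -32, -41, -50, -59, -68 → -77.
For the second coordinate, differences are 1, 2, 3, … (increasing by 1 each time): 5, 6, 8, 11, 15 → 20.
For the third coordinate, together with the first coordinate always sums to -20: 12, 21, 30, 39, 48 → 57.
Combining the parts gives (-77; 20; 57).

(-77; 20; 57)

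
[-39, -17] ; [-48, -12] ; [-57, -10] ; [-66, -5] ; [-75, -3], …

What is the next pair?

First coordinate: -39, -48, -57, -66, -75 → -84 (−9 each step).
Second coordinate goes -17, -12, -10, -5, -3 → 2 (alternating steps +5, +2, +5, +2, …).
Combining the parts gives [-84, 2].

[-84, 2]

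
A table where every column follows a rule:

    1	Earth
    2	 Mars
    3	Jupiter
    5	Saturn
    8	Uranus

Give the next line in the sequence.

First component: 1, 2, 3, 5, 8 → 13 (each term is the sum of the two before it).
For the planet, runs through the planets Mercury→Neptune: Earth, Mars, Jupiter, Saturn, Uranus → Neptune.
Putting it together: 13  Neptune.

13  Neptune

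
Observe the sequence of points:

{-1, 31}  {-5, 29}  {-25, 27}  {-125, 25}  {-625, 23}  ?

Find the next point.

{-3125, 21}

First entry: ×5 each step; -1, -5, -25, -125, -625 → -3125.
Second entry: −2 each step; 31, 29, 27, 25, 23 → 21.
Combining the parts gives {-3125, 21}.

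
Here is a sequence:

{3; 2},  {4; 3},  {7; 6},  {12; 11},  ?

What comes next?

First coordinate: differences are 1, 3, 5, … (increasing by 2 each time), so 3, 4, 7, 12 → 19.
Second coordinate: always 1 less than the first coordinate; 2, 3, 6, 11 → 18.
So the next term is {19; 18}.

{19; 18}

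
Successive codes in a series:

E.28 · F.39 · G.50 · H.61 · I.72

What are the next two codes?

For the letter, letters move forward 1 place in the alphabet: E, F, G, H, I → J → K.
Second component: +11 each step; 28, 39, 50, 61, 72 → 83 → 94.
Putting the parts together: J.83 and then K.94.

J.83, K.94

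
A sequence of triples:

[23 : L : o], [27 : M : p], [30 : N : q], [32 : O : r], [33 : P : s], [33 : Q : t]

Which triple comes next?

[32 : R : u]

For the first value, differences are 4, 3, 2, … (decreasing by 1 each time): 23, 27, 30, 32, 33, 33 → 32.
For the first letter, letters move forward 1 place in the alphabet: L, M, N, O, P, Q → R.
Second letter: o, p, q, r, s, t → u (letters move forward 1 place in the alphabet).
Putting it together: [32 : R : u].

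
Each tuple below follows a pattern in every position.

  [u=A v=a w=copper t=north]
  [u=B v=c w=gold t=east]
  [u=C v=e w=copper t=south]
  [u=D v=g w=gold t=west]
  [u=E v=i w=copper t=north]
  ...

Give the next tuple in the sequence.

[u=F v=k w=gold t=east]

U — letters move forward 1 place in the alphabet: A, B, C, D, E → F.
V goes a, c, e, g, i → k (letters move forward 2 places in the alphabet).
W: copper, gold, copper, gold, copper → gold (alternates copper ↔ gold).
T: north, east, south, west, north → east (repeats north → east → south → west).
Putting it together: [u=F v=k w=gold t=east].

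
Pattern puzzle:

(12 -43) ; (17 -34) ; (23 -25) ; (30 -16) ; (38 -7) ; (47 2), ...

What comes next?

First slot: differences are 5, 6, 7, … (increasing by 1 each time), so 12, 17, 23, 30, 38, 47 → 57.
For the second slot, +9 each step: -43, -34, -25, -16, -7, 2 → 11.
So the next element is (57 11).

(57 11)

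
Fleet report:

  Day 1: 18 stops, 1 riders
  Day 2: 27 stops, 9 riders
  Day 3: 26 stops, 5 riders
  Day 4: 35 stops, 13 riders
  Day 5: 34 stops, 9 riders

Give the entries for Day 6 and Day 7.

For the stops, alternating steps +9, −1, +9, −1, …: 18, 27, 26, 35, 34 → 43 → 42.
Riders goes 1, 9, 5, 13, 9 → 17 → 13 (alternating steps +8, −4, +8, −4, …).
Putting the parts together: 43 stops, 17 riders and then 42 stops, 13 riders.

43 stops, 17 riders; 42 stops, 13 riders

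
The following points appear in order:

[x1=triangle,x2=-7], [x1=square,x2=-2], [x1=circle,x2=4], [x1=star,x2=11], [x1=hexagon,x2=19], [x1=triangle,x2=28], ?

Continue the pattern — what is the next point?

X1: repeats triangle → square → circle → star → hexagon, so triangle, square, circle, star, hexagon, triangle → square.
For the x2, differences are 5, 6, 7, … (increasing by 1 each time): -7, -2, 4, 11, 19, 28 → 38.
Putting it together: [x1=square,x2=38].

[x1=square,x2=38]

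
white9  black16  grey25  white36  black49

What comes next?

Shade: white, black, grey, white, black → grey (repeats white → black → grey).
Second component — perfect squares: 3², 4², 5², …: 9, 16, 25, 36, 49 → 64.
Putting it together: grey64.

grey64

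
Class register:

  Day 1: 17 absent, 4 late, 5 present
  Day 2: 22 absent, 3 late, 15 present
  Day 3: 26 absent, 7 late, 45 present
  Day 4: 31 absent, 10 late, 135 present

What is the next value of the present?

Present: ×3 each step, so 5, 15, 45, 135 → 405.

405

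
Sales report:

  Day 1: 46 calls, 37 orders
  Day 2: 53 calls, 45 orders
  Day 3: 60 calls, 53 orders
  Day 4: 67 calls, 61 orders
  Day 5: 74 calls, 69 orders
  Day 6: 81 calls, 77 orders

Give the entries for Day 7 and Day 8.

88 calls, 85 orders; 95 calls, 93 orders

Calls: +7 each step; 46, 53, 60, 67, 74, 81 → 88 → 95.
Orders goes 37, 45, 53, 61, 69, 77 → 85 → 93 (+8 each step).
So the next two lines are 88 calls, 85 orders and 95 calls, 93 orders.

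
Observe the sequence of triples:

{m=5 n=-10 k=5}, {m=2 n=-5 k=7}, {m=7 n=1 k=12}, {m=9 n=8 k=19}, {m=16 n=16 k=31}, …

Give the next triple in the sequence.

M: 5, 2, 7, 9, 16 → 25 (each term is the sum of the two before it).
For the n, differences are 5, 6, 7, … (increasing by 1 each time): -10, -5, 1, 8, 16 → 25.
K — each term is the sum of the two before it: 5, 7, 12, 19, 31 → 50.
So the next triple is {m=25 n=25 k=50}.

{m=25 n=25 k=50}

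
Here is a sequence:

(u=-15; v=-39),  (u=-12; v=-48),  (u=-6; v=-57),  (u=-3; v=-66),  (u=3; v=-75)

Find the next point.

U goes -15, -12, -6, -3, 3 → 6 (alternating steps +3, +6, +3, +6, …).
V — −9 each step: -39, -48, -57, -66, -75 → -84.
Putting it together: (u=6; v=-84).

(u=6; v=-84)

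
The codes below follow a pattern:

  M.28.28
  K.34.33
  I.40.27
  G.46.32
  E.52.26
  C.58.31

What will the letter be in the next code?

A

Letter: letters move back 2 places in the alphabet; M, K, I, G, E, C → A.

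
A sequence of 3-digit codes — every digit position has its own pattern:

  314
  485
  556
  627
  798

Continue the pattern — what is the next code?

869

First digit: +1 each step, mod 10; 3, 4, 5, 6, 7 → 8.
Second digit: −3 each step, mod 10, so 1, 8, 5, 2, 9 → 6.
Third digit: +1 each step, mod 10, so 4, 5, 6, 7, 8 → 9.
Putting it together: 869.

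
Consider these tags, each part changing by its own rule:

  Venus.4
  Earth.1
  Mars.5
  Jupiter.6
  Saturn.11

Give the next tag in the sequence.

Planet: Venus, Earth, Mars, Jupiter, Saturn → Uranus (runs through the planets Mercury→Neptune).
Second component: 4, 1, 5, 6, 11 → 17 (each term is the sum of the two before it).
Combining the parts gives Uranus.17.

Uranus.17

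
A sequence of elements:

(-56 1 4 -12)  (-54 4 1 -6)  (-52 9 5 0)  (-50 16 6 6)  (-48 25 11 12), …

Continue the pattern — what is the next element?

First slot: +2 each step; -56, -54, -52, -50, -48 → -46.
Second slot: 1, 4, 9, 16, 25 → 36 (perfect squares: 1², 2², 3², …).
For the third slot, each term is the sum of the two before it: 4, 1, 5, 6, 11 → 17.
Fourth slot: +6 each step; -12, -6, 0, 6, 12 → 18.
Putting it together: (-46 36 17 18).

(-46 36 17 18)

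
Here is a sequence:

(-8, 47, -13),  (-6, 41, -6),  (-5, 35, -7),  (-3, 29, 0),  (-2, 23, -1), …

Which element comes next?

(0, 17, 6)

First component: alternating steps +2, +1, +2, +1, …, so -8, -6, -5, -3, -2 → 0.
Second component goes 47, 41, 35, 29, 23 → 17 (−6 each step).
Third component goes -13, -6, -7, 0, -1 → 6 (alternating steps +7, −1, +7, −1, …).
So the next element is (0, 17, 6).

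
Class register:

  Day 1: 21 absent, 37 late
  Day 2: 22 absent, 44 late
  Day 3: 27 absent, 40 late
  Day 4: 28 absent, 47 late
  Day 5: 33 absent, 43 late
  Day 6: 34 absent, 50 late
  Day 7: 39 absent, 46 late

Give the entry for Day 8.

40 absent, 53 late

Absent — alternating steps +1, +5, +1, +5, …: 21, 22, 27, 28, 33, 34, 39 → 40.
Late goes 37, 44, 40, 47, 43, 50, 46 → 53 (alternating steps +7, −4, +7, −4, …).
Combining the parts gives 40 absent, 53 late.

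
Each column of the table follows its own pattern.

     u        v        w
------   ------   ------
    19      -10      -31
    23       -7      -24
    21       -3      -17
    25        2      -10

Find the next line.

23  8  -3

Column u: alternating steps +4, −2, +4, −2, …; 19, 23, 21, 25 → 23.
Column v — differences are 3, 4, 5, … (increasing by 1 each time): -10, -7, -3, 2 → 8.
Column w — +7 each step: -31, -24, -17, -10 → -3.
Combining the parts gives 23  8  -3.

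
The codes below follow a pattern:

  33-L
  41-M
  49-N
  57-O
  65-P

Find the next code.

73-Q

First component: +8 each step, so 33, 41, 49, 57, 65 → 73.
Letter: L, M, N, O, P → Q (letters move forward 1 place in the alphabet).
Putting it together: 73-Q.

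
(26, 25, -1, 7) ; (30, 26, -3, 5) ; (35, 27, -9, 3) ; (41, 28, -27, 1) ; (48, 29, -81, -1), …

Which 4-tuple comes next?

First component: differences are 4, 5, 6, … (increasing by 1 each time), so 26, 30, 35, 41, 48 → 56.
Second component — +1 each step: 25, 26, 27, 28, 29 → 30.
Third component — ×3 each step: -1, -3, -9, -27, -81 → -243.
Fourth component: −2 each step, so 7, 5, 3, 1, -1 → -3.
So the next 4-tuple is (56, 30, -243, -3).

(56, 30, -243, -3)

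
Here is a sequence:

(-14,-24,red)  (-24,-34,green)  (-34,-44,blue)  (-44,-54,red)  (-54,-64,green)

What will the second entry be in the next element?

-74

First entry: −10 each step; -14, -24, -34, -44, -54 → -64.
Second entry: always 10 less than the first entry; -24, -34, -44, -54, -64 → -74.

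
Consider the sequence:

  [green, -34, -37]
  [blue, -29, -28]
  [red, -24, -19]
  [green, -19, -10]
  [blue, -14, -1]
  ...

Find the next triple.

Colour: repeats green → blue → red, so green, blue, red, green, blue → red.
Second slot: +5 each step; -34, -29, -24, -19, -14 → -9.
Third slot — +9 each step: -37, -28, -19, -10, -1 → 8.
Putting it together: [red, -9, 8].

[red, -9, 8]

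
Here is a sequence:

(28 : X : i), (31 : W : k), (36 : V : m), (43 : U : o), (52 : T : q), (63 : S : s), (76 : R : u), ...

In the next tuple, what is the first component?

91

First component — differences are 3, 5, 7, … (increasing by 2 each time): 28, 31, 36, 43, 52, 63, 76 → 91.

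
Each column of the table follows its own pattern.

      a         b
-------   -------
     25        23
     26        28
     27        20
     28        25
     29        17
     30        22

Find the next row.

31  14

Column a: +1 each step, so 25, 26, 27, 28, 29, 30 → 31.
Column b — alternating steps +5, −8, +5, −8, …: 23, 28, 20, 25, 17, 22 → 14.
Putting it together: 31  14.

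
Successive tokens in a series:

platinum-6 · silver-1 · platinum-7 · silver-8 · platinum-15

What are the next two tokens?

Metal: alternates platinum ↔ silver, so platinum, silver, platinum, silver, platinum → silver → platinum.
Second component: 6, 1, 7, 8, 15 → 23 → 38 (each term is the sum of the two before it).
Putting the parts together: silver-23 and then platinum-38.

silver-23, platinum-38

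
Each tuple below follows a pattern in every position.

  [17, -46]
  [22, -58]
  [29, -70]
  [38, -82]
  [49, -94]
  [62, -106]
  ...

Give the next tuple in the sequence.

For the first entry, differences are 5, 7, 9, … (increasing by 2 each time): 17, 22, 29, 38, 49, 62 → 77.
Second entry: −12 each step, so -46, -58, -70, -82, -94, -106 → -118.
Combining the parts gives [77, -118].

[77, -118]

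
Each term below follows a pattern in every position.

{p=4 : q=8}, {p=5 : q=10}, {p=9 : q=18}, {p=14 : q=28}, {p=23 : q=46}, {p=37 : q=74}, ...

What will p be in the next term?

60

P: each term is the sum of the two before it, so 4, 5, 9, 14, 23, 37 → 60.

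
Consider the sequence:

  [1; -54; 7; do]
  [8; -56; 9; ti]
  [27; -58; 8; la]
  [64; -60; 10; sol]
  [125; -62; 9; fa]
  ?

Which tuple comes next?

[216; -64; 11; mi]

First coordinate: perfect cubes: 1³, 2³, 3³, …, so 1, 8, 27, 64, 125 → 216.
Second coordinate: -54, -56, -58, -60, -62 → -64 (−2 each step).
Third coordinate: alternating steps +2, −1, +2, −1, …, so 7, 9, 8, 10, 9 → 11.
Note: runs backward through the solfège scale do→ti; do, ti, la, sol, fa → mi.
Combining the parts gives [216; -64; 11; mi].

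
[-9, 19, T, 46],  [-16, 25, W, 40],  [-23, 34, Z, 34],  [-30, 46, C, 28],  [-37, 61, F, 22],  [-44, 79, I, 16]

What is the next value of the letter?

Letter: letters move forward 3 places in the alphabet, wrapping Z→A; T, W, Z, C, F, I → L.

L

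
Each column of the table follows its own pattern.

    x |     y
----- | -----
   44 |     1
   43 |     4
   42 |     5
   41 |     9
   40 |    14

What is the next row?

Column x — −1 each step: 44, 43, 42, 41, 40 → 39.
Column y: 1, 4, 5, 9, 14 → 23 (each term is the sum of the two before it).
Putting it together: 39  23.

39  23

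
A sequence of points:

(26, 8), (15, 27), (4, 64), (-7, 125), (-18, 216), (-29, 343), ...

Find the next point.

First value: −11 each step; 26, 15, 4, -7, -18, -29 → -40.
Second value — perfect cubes: 2³, 3³, 4³, …: 8, 27, 64, 125, 216, 343 → 512.
Combining the parts gives (-40, 512).

(-40, 512)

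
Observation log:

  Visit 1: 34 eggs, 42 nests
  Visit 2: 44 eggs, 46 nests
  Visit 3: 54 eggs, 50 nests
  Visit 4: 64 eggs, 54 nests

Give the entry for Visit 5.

For the eggs, +10 each step: 34, 44, 54, 64 → 74.
Nests goes 42, 46, 50, 54 → 58 (+4 each step).
Combining the parts gives 74 eggs, 58 nests.

74 eggs, 58 nests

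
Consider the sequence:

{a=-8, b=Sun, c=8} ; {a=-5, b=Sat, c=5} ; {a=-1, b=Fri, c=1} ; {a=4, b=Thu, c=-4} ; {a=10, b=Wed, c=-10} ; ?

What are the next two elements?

For the a, differences are 3, 4, 5, … (increasing by 1 each time): -8, -5, -1, 4, 10 → 17 → 25.
For the b, runs backward through the weekdays Mon→Sun: Sun, Sat, Fri, Thu, Wed → Tue → Mon.
C: 8, 5, 1, -4, -10 → -17 → -25 (always the negative of the a).
So the next two elements are {a=17, b=Tue, c=-17} and {a=25, b=Mon, c=-25}.

{a=17, b=Tue, c=-17}, {a=25, b=Mon, c=-25}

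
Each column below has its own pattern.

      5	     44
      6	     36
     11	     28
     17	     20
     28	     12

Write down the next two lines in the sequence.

First component — each term is the sum of the two before it: 5, 6, 11, 17, 28 → 45 → 73.
Second component — −8 each step: 44, 36, 28, 20, 12 → 4 → -4.
So the next two lines are 45  4 and 73  -4.

45  4; 73  -4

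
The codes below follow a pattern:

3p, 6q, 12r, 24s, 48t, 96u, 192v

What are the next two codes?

384w then 768x

First component goes 3, 6, 12, 24, 48, 96, 192 → 384 → 768 (×2 each step).
Letter goes p, q, r, s, t, u, v → w → x (letters move forward 1 place in the alphabet).
Putting the parts together: 384w and then 768x.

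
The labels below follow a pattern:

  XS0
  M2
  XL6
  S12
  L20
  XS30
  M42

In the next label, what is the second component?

For the second component, differences are 2, 4, 6, … (increasing by 2 each time): 0, 2, 6, 12, 20, 30, 42 → 56.

56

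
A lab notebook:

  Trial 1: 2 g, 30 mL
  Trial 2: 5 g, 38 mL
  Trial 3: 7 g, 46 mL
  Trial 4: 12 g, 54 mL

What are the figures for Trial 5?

G: 2, 5, 7, 12 → 19 (each term is the sum of the two before it).
ML — +8 each step: 30, 38, 46, 54 → 62.
Combining the parts gives 19 g, 62 mL.

19 g, 62 mL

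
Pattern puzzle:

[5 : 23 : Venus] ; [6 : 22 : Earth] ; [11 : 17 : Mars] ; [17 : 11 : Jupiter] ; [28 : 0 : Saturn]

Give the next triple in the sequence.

First coordinate: each term is the sum of the two before it, so 5, 6, 11, 17, 28 → 45.
Second coordinate — together with the first coordinate always sums to 28: 23, 22, 17, 11, 0 → -17.
Planet: runs through the planets Mercury→Neptune, so Venus, Earth, Mars, Jupiter, Saturn → Uranus.
Putting it together: [45 : -17 : Uranus].

[45 : -17 : Uranus]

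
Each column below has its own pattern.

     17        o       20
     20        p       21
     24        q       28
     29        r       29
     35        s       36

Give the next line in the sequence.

First component goes 17, 20, 24, 29, 35 → 42 (differences are 3, 4, 5, … (increasing by 1 each time)).
Letter goes o, p, q, r, s → t (letters move forward 1 place in the alphabet).
Third component: alternating steps +1, +7, +1, +7, …, so 20, 21, 28, 29, 36 → 37.
So the next line is 42  t  37.

42  t  37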